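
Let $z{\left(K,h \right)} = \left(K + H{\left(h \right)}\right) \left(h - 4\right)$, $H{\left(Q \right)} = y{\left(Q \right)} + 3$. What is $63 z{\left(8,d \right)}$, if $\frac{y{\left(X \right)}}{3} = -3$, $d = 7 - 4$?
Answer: $-126$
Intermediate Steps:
$d = 3$
$y{\left(X \right)} = -9$ ($y{\left(X \right)} = 3 \left(-3\right) = -9$)
$H{\left(Q \right)} = -6$ ($H{\left(Q \right)} = -9 + 3 = -6$)
$z{\left(K,h \right)} = \left(-6 + K\right) \left(-4 + h\right)$ ($z{\left(K,h \right)} = \left(K - 6\right) \left(h - 4\right) = \left(-6 + K\right) \left(-4 + h\right)$)
$63 z{\left(8,d \right)} = 63 \left(24 - 18 - 32 + 8 \cdot 3\right) = 63 \left(24 - 18 - 32 + 24\right) = 63 \left(-2\right) = -126$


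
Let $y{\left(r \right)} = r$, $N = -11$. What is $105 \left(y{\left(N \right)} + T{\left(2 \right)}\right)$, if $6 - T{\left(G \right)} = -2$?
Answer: $-315$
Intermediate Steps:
$T{\left(G \right)} = 8$ ($T{\left(G \right)} = 6 - -2 = 6 + 2 = 8$)
$105 \left(y{\left(N \right)} + T{\left(2 \right)}\right) = 105 \left(-11 + 8\right) = 105 \left(-3\right) = -315$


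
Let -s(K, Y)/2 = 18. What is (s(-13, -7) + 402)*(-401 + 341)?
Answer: -21960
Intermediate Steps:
s(K, Y) = -36 (s(K, Y) = -2*18 = -36)
(s(-13, -7) + 402)*(-401 + 341) = (-36 + 402)*(-401 + 341) = 366*(-60) = -21960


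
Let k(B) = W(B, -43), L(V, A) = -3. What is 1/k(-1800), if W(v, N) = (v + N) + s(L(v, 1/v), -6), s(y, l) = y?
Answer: -1/1846 ≈ -0.00054171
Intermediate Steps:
W(v, N) = -3 + N + v (W(v, N) = (v + N) - 3 = (N + v) - 3 = -3 + N + v)
k(B) = -46 + B (k(B) = -3 - 43 + B = -46 + B)
1/k(-1800) = 1/(-46 - 1800) = 1/(-1846) = -1/1846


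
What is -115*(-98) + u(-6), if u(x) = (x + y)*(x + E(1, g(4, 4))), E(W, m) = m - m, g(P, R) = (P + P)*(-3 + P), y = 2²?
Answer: 11282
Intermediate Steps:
y = 4
g(P, R) = 2*P*(-3 + P) (g(P, R) = (2*P)*(-3 + P) = 2*P*(-3 + P))
E(W, m) = 0
u(x) = x*(4 + x) (u(x) = (x + 4)*(x + 0) = (4 + x)*x = x*(4 + x))
-115*(-98) + u(-6) = -115*(-98) - 6*(4 - 6) = 11270 - 6*(-2) = 11270 + 12 = 11282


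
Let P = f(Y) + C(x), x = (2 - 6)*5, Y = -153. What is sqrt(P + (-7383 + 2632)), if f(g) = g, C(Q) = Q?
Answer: 2*I*sqrt(1231) ≈ 70.171*I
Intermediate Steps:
x = -20 (x = -4*5 = -20)
P = -173 (P = -153 - 20 = -173)
sqrt(P + (-7383 + 2632)) = sqrt(-173 + (-7383 + 2632)) = sqrt(-173 - 4751) = sqrt(-4924) = 2*I*sqrt(1231)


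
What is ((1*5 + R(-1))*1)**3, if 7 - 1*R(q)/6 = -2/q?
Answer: 42875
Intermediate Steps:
R(q) = 42 + 12/q (R(q) = 42 - (-12)/q = 42 + 12/q)
((1*5 + R(-1))*1)**3 = ((1*5 + (42 + 12/(-1)))*1)**3 = ((5 + (42 + 12*(-1)))*1)**3 = ((5 + (42 - 12))*1)**3 = ((5 + 30)*1)**3 = (35*1)**3 = 35**3 = 42875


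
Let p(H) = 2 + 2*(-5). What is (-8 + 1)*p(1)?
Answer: 56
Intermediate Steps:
p(H) = -8 (p(H) = 2 - 10 = -8)
(-8 + 1)*p(1) = (-8 + 1)*(-8) = -7*(-8) = 56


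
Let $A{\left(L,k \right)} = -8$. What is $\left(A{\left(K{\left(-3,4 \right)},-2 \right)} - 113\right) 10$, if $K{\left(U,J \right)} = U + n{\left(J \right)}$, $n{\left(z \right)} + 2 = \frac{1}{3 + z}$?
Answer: $-1210$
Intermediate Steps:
$n{\left(z \right)} = -2 + \frac{1}{3 + z}$
$K{\left(U,J \right)} = U + \frac{-5 - 2 J}{3 + J}$
$\left(A{\left(K{\left(-3,4 \right)},-2 \right)} - 113\right) 10 = \left(-8 - 113\right) 10 = \left(-121\right) 10 = -1210$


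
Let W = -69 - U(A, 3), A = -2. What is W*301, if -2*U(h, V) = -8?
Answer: -21973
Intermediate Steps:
U(h, V) = 4 (U(h, V) = -½*(-8) = 4)
W = -73 (W = -69 - 1*4 = -69 - 4 = -73)
W*301 = -73*301 = -21973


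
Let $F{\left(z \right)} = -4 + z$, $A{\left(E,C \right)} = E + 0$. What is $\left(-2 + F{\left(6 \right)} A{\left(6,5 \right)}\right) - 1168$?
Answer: $-1158$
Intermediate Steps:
$A{\left(E,C \right)} = E$
$\left(-2 + F{\left(6 \right)} A{\left(6,5 \right)}\right) - 1168 = \left(-2 + \left(-4 + 6\right) 6\right) - 1168 = \left(-2 + 2 \cdot 6\right) - 1168 = \left(-2 + 12\right) - 1168 = 10 - 1168 = -1158$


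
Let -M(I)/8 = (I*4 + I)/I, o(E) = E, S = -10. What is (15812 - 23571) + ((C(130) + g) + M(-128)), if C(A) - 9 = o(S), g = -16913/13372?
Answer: -104318513/13372 ≈ -7801.3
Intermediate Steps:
M(I) = -40 (M(I) = -8*(I*4 + I)/I = -8*(4*I + I)/I = -8*5*I/I = -8*5 = -40)
g = -16913/13372 (g = -16913*1/13372 = -16913/13372 ≈ -1.2648)
C(A) = -1 (C(A) = 9 - 10 = -1)
(15812 - 23571) + ((C(130) + g) + M(-128)) = (15812 - 23571) + ((-1 - 16913/13372) - 40) = -7759 + (-30285/13372 - 40) = -7759 - 565165/13372 = -104318513/13372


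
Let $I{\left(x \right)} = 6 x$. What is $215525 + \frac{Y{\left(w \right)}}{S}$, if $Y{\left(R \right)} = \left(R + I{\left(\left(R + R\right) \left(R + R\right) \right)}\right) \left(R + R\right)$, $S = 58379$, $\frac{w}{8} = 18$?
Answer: $\frac{12725502679}{58379} \approx 2.1798 \cdot 10^{5}$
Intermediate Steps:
$w = 144$ ($w = 8 \cdot 18 = 144$)
$Y{\left(R \right)} = 2 R \left(R + 24 R^{2}\right)$ ($Y{\left(R \right)} = \left(R + 6 \left(R + R\right) \left(R + R\right)\right) \left(R + R\right) = \left(R + 6 \cdot 2 R 2 R\right) 2 R = \left(R + 6 \cdot 4 R^{2}\right) 2 R = \left(R + 24 R^{2}\right) 2 R = 2 R \left(R + 24 R^{2}\right)$)
$215525 + \frac{Y{\left(w \right)}}{S} = 215525 + \frac{144^{2} \left(2 + 48 \cdot 144\right)}{58379} = 215525 + 20736 \left(2 + 6912\right) \frac{1}{58379} = 215525 + 20736 \cdot 6914 \cdot \frac{1}{58379} = 215525 + 143368704 \cdot \frac{1}{58379} = 215525 + \frac{143368704}{58379} = \frac{12725502679}{58379}$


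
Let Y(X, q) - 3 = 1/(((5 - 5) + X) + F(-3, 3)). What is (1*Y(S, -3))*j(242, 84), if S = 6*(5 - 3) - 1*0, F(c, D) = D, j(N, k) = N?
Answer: 11132/15 ≈ 742.13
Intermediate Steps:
S = 12 (S = 6*2 + 0 = 12 + 0 = 12)
Y(X, q) = 3 + 1/(3 + X) (Y(X, q) = 3 + 1/(((5 - 5) + X) + 3) = 3 + 1/((0 + X) + 3) = 3 + 1/(X + 3) = 3 + 1/(3 + X))
(1*Y(S, -3))*j(242, 84) = (1*((10 + 3*12)/(3 + 12)))*242 = (1*((10 + 36)/15))*242 = (1*((1/15)*46))*242 = (1*(46/15))*242 = (46/15)*242 = 11132/15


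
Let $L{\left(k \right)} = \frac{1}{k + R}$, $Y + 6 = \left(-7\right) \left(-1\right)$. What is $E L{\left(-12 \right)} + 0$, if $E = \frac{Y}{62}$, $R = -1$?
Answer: $- \frac{1}{806} \approx -0.0012407$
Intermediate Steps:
$Y = 1$ ($Y = -6 - -7 = -6 + 7 = 1$)
$L{\left(k \right)} = \frac{1}{-1 + k}$ ($L{\left(k \right)} = \frac{1}{k - 1} = \frac{1}{-1 + k}$)
$E = \frac{1}{62}$ ($E = 1 \cdot \frac{1}{62} = \frac{1}{62} \approx 0.016129$)
$E L{\left(-12 \right)} + 0 = \frac{1}{62 \left(-1 - 12\right)} + 0 = \frac{1}{62 \left(-13\right)} + 0 = \frac{1}{62} \left(- \frac{1}{13}\right) + 0 = - \frac{1}{806} + 0 = - \frac{1}{806}$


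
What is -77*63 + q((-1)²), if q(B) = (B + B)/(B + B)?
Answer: -4850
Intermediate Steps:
q(B) = 1 (q(B) = (2*B)/((2*B)) = (2*B)*(1/(2*B)) = 1)
-77*63 + q((-1)²) = -77*63 + 1 = -4851 + 1 = -4850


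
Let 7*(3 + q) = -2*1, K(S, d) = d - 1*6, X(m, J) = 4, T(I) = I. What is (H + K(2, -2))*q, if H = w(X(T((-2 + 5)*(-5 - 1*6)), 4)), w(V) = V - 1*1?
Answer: 115/7 ≈ 16.429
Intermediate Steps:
w(V) = -1 + V (w(V) = V - 1 = -1 + V)
K(S, d) = -6 + d (K(S, d) = d - 6 = -6 + d)
H = 3 (H = -1 + 4 = 3)
q = -23/7 (q = -3 + (-2*1)/7 = -3 + (⅐)*(-2) = -3 - 2/7 = -23/7 ≈ -3.2857)
(H + K(2, -2))*q = (3 + (-6 - 2))*(-23/7) = (3 - 8)*(-23/7) = -5*(-23/7) = 115/7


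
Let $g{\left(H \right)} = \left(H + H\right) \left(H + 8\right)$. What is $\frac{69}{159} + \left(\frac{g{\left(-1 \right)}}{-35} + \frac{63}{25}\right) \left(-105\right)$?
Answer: $- \frac{81134}{265} \approx -306.17$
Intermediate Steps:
$g{\left(H \right)} = 2 H \left(8 + H\right)$
$\frac{69}{159} + \left(\frac{g{\left(-1 \right)}}{-35} + \frac{63}{25}\right) \left(-105\right) = \frac{69}{159} + \left(\frac{2 \left(-1\right) \left(8 - 1\right)}{-35} + \frac{63}{25}\right) \left(-105\right) = 69 \cdot \frac{1}{159} + \left(2 \left(-1\right) 7 \left(- \frac{1}{35}\right) + 63 \cdot \frac{1}{25}\right) \left(-105\right) = \frac{23}{53} + \left(\left(-14\right) \left(- \frac{1}{35}\right) + \frac{63}{25}\right) \left(-105\right) = \frac{23}{53} + \left(\frac{2}{5} + \frac{63}{25}\right) \left(-105\right) = \frac{23}{53} + \frac{73}{25} \left(-105\right) = \frac{23}{53} - \frac{1533}{5} = - \frac{81134}{265}$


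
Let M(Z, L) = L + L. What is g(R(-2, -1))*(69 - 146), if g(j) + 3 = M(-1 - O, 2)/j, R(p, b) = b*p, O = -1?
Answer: 77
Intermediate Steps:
M(Z, L) = 2*L
g(j) = -3 + 4/j (g(j) = -3 + (2*2)/j = -3 + 4/j)
g(R(-2, -1))*(69 - 146) = (-3 + 4/((-1*(-2))))*(69 - 146) = (-3 + 4/2)*(-77) = (-3 + 4*(½))*(-77) = (-3 + 2)*(-77) = -1*(-77) = 77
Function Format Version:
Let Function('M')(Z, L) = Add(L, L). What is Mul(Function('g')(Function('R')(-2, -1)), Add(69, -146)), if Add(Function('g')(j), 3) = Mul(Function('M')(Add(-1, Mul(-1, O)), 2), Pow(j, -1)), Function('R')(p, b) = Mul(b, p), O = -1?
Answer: 77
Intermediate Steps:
Function('M')(Z, L) = Mul(2, L)
Function('g')(j) = Add(-3, Mul(4, Pow(j, -1))) (Function('g')(j) = Add(-3, Mul(Mul(2, 2), Pow(j, -1))) = Add(-3, Mul(4, Pow(j, -1))))
Mul(Function('g')(Function('R')(-2, -1)), Add(69, -146)) = Mul(Add(-3, Mul(4, Pow(Mul(-1, -2), -1))), Add(69, -146)) = Mul(Add(-3, Mul(4, Pow(2, -1))), -77) = Mul(Add(-3, Mul(4, Rational(1, 2))), -77) = Mul(Add(-3, 2), -77) = Mul(-1, -77) = 77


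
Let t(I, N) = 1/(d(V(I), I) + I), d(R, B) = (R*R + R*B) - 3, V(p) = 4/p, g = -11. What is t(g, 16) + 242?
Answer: 288827/1194 ≈ 241.90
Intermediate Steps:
d(R, B) = -3 + R² + B*R (d(R, B) = (R² + B*R) - 3 = -3 + R² + B*R)
t(I, N) = 1/(1 + I + 16/I²) (t(I, N) = 1/((-3 + (4/I)² + I*(4/I)) + I) = 1/((-3 + 16/I² + 4) + I) = 1/((1 + 16/I²) + I) = 1/(1 + I + 16/I²))
t(g, 16) + 242 = (-11)²/(16 + (-11)² + (-11)³) + 242 = 121/(16 + 121 - 1331) + 242 = 121/(-1194) + 242 = 121*(-1/1194) + 242 = -121/1194 + 242 = 288827/1194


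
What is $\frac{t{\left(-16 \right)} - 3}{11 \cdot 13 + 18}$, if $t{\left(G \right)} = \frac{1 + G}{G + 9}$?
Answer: $- \frac{6}{1127} \approx -0.0053239$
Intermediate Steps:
$t{\left(G \right)} = \frac{1 + G}{9 + G}$
$\frac{t{\left(-16 \right)} - 3}{11 \cdot 13 + 18} = \frac{\frac{1 - 16}{9 - 16} - 3}{11 \cdot 13 + 18} = \frac{\frac{1}{-7} \left(-15\right) - 3}{143 + 18} = \frac{\left(- \frac{1}{7}\right) \left(-15\right) - 3}{161} = \left(\frac{15}{7} - 3\right) \frac{1}{161} = \left(- \frac{6}{7}\right) \frac{1}{161} = - \frac{6}{1127}$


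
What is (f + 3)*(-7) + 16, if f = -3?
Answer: 16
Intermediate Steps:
(f + 3)*(-7) + 16 = (-3 + 3)*(-7) + 16 = 0*(-7) + 16 = 0 + 16 = 16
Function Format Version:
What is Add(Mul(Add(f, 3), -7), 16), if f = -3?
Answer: 16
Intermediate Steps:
Add(Mul(Add(f, 3), -7), 16) = Add(Mul(Add(-3, 3), -7), 16) = Add(Mul(0, -7), 16) = Add(0, 16) = 16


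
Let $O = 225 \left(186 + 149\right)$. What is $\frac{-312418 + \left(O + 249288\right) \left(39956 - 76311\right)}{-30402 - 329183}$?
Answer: $\frac{11803435783}{359585} \approx 32825.0$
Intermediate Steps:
$O = 75375$ ($O = 225 \cdot 335 = 75375$)
$\frac{-312418 + \left(O + 249288\right) \left(39956 - 76311\right)}{-30402 - 329183} = \frac{-312418 + \left(75375 + 249288\right) \left(39956 - 76311\right)}{-30402 - 329183} = \frac{-312418 + 324663 \left(-36355\right)}{-359585} = \left(-312418 - 11803123365\right) \left(- \frac{1}{359585}\right) = \left(-11803435783\right) \left(- \frac{1}{359585}\right) = \frac{11803435783}{359585}$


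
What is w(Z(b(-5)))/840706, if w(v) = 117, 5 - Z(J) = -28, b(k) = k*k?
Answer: 117/840706 ≈ 0.00013917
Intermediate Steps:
b(k) = k**2
Z(J) = 33 (Z(J) = 5 - 1*(-28) = 5 + 28 = 33)
w(Z(b(-5)))/840706 = 117/840706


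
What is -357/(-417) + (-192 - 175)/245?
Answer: -21858/34055 ≈ -0.64184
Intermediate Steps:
-357/(-417) + (-192 - 175)/245 = -357*(-1/417) - 367*1/245 = 119/139 - 367/245 = -21858/34055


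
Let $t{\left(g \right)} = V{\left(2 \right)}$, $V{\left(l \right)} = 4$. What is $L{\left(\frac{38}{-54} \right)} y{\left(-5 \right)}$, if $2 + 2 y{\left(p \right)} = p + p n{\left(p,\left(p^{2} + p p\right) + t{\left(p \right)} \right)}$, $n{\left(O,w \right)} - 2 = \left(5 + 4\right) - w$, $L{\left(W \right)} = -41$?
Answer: $-4264$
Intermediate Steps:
$t{\left(g \right)} = 4$
$n{\left(O,w \right)} = 11 - w$ ($n{\left(O,w \right)} = 2 - \left(-9 + w\right) = 11 - w$)
$y{\left(p \right)} = -1 + \frac{p}{2} + \frac{p \left(7 - 2 p^{2}\right)}{2}$ ($y{\left(p \right)} = -1 + \frac{p + p \left(11 - \left(\left(p^{2} + p p\right) + 4\right)\right)}{2} = -1 + \frac{p + p \left(11 - \left(\left(p^{2} + p^{2}\right) + 4\right)\right)}{2} = -1 + \frac{p + p \left(11 - \left(2 p^{2} + 4\right)\right)}{2} = -1 + \frac{p + p \left(11 - \left(4 + 2 p^{2}\right)\right)}{2} = -1 + \frac{p + p \left(7 - 2 p^{2}\right)}{2} = -1 + \left(\frac{p}{2} + \frac{p \left(7 - 2 p^{2}\right)}{2}\right) = -1 + \frac{p}{2} + \frac{p \left(7 - 2 p^{2}\right)}{2}$)
$L{\left(\frac{38}{-54} \right)} y{\left(-5 \right)} = - 41 \left(-1 - \left(-5\right)^{3} + 4 \left(-5\right)\right) = - 41 \left(-1 - -125 - 20\right) = - 41 \left(-1 + 125 - 20\right) = \left(-41\right) 104 = -4264$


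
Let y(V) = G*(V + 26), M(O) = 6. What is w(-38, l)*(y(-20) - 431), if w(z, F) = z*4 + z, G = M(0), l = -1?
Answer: 75050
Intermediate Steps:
G = 6
w(z, F) = 5*z (w(z, F) = 4*z + z = 5*z)
y(V) = 156 + 6*V (y(V) = 6*(V + 26) = 6*(26 + V) = 156 + 6*V)
w(-38, l)*(y(-20) - 431) = (5*(-38))*((156 + 6*(-20)) - 431) = -190*((156 - 120) - 431) = -190*(36 - 431) = -190*(-395) = 75050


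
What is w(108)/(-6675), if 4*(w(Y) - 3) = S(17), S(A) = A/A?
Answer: -13/26700 ≈ -0.00048689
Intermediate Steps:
S(A) = 1
w(Y) = 13/4 (w(Y) = 3 + (¼)*1 = 3 + ¼ = 13/4)
w(108)/(-6675) = (13/4)/(-6675) = (13/4)*(-1/6675) = -13/26700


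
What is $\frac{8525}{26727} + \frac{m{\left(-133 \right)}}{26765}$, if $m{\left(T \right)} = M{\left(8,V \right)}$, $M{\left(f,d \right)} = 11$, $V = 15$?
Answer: $\frac{228465622}{715348155} \approx 0.31938$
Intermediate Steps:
$m{\left(T \right)} = 11$
$\frac{8525}{26727} + \frac{m{\left(-133 \right)}}{26765} = \frac{8525}{26727} + \frac{11}{26765} = \frac{228465622}{715348155}$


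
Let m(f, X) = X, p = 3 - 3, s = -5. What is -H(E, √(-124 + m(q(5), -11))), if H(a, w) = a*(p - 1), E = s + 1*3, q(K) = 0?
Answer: -2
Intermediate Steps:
p = 0
E = -2 (E = -5 + 1*3 = -5 + 3 = -2)
H(a, w) = -a (H(a, w) = a*(0 - 1) = a*(-1) = -a)
-H(E, √(-124 + m(q(5), -11))) = -(-1)*(-2) = -1*2 = -2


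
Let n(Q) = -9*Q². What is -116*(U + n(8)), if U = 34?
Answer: 62872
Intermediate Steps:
-116*(U + n(8)) = -116*(34 - 9*8²) = -116*(34 - 9*64) = -116*(34 - 576) = -116*(-542) = -1*(-62872) = 62872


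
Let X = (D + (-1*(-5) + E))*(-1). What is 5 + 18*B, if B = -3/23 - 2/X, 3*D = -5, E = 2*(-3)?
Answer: -499/46 ≈ -10.848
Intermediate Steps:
E = -6
D = -5/3 (D = (⅓)*(-5) = -5/3 ≈ -1.6667)
X = 8/3 (X = (-5/3 + (-1*(-5) - 6))*(-1) = (-5/3 + (5 - 6))*(-1) = (-5/3 - 1)*(-1) = -8/3*(-1) = 8/3 ≈ 2.6667)
B = -81/92 (B = -3/23 - 2/8/3 = -3*1/23 - 2*3/8 = -3/23 - ¾ = -81/92 ≈ -0.88043)
5 + 18*B = 5 + 18*(-81/92) = 5 - 729/46 = -499/46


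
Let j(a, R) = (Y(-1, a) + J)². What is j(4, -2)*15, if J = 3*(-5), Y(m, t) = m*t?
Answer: 5415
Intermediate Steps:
J = -15
j(a, R) = (-15 - a)² (j(a, R) = (-a - 15)² = (-15 - a)²)
j(4, -2)*15 = (15 + 4)²*15 = 19²*15 = 361*15 = 5415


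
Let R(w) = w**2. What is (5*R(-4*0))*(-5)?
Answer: 0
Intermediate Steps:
(5*R(-4*0))*(-5) = (5*(-4*0)**2)*(-5) = (5*0**2)*(-5) = (5*0)*(-5) = 0*(-5) = 0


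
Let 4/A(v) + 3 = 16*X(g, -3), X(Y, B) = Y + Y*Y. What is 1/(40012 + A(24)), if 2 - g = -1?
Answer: 189/7562272 ≈ 2.4992e-5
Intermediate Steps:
g = 3 (g = 2 - 1*(-1) = 2 + 1 = 3)
X(Y, B) = Y + Y²
A(v) = 4/189 (A(v) = 4/(-3 + 16*(3*(1 + 3))) = 4/(-3 + 16*(3*4)) = 4/(-3 + 16*12) = 4/(-3 + 192) = 4/189)
1/(40012 + A(24)) = 1/(40012 + 4/189) = 1/(7562272/189) = 189/7562272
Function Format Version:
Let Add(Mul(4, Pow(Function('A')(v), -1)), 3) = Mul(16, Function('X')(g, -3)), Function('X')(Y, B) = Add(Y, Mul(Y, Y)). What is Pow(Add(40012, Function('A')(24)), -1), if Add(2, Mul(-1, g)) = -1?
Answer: Rational(189, 7562272) ≈ 2.4992e-5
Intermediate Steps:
g = 3 (g = Add(2, Mul(-1, -1)) = Add(2, 1) = 3)
Function('X')(Y, B) = Add(Y, Pow(Y, 2))
Function('A')(v) = Rational(4, 189) (Function('A')(v) = Mul(4, Pow(Add(-3, Mul(16, Mul(3, Add(1, 3)))), -1)) = Mul(4, Pow(Add(-3, Mul(16, Mul(3, 4))), -1)) = Mul(4, Pow(Add(-3, Mul(16, 12)), -1)) = Mul(4, Pow(Add(-3, 192), -1)) = Mul(4, Pow(189, -1)) = Mul(4, Rational(1, 189)) = Rational(4, 189))
Pow(Add(40012, Function('A')(24)), -1) = Pow(Add(40012, Rational(4, 189)), -1) = Pow(Rational(7562272, 189), -1) = Rational(189, 7562272)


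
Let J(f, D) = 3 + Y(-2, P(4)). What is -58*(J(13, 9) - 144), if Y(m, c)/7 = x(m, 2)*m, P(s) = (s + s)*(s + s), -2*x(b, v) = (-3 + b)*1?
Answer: 10208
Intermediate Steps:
x(b, v) = 3/2 - b/2 (x(b, v) = -(-3 + b)/2 = 3/2 - b/2)
P(s) = 4*s**2 (P(s) = (2*s)*(2*s) = 4*s**2)
Y(m, c) = 7*m*(3/2 - m/2) (Y(m, c) = 7*((3/2 - m/2)*m) = 7*(m*(3/2 - m/2)) = 7*m*(3/2 - m/2))
J(f, D) = -32 (J(f, D) = 3 + (7/2)*(-2)*(3 - 1*(-2)) = 3 + (7/2)*(-2)*(3 + 2) = 3 + (7/2)*(-2)*5 = 3 - 35 = -32)
-58*(J(13, 9) - 144) = -58*(-32 - 144) = -58*(-176) = 10208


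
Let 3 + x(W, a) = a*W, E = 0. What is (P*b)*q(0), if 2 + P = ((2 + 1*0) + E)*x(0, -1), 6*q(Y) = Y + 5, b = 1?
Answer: -20/3 ≈ -6.6667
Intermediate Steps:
x(W, a) = -3 + W*a (x(W, a) = -3 + a*W = -3 + W*a)
q(Y) = ⅚ + Y/6 (q(Y) = (Y + 5)/6 = (5 + Y)/6 = ⅚ + Y/6)
P = -8 (P = -2 + ((2 + 1*0) + 0)*(-3 + 0*(-1)) = -2 + ((2 + 0) + 0)*(-3 + 0) = -2 + (2 + 0)*(-3) = -2 + 2*(-3) = -2 - 6 = -8)
(P*b)*q(0) = (-8*1)*(⅚ + (⅙)*0) = -8*(⅚ + 0) = -8*⅚ = -20/3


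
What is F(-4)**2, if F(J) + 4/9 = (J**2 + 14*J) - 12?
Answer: 222784/81 ≈ 2750.4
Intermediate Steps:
F(J) = -112/9 + J**2 + 14*J (F(J) = -4/9 + ((J**2 + 14*J) - 12) = -4/9 + (-12 + J**2 + 14*J) = -112/9 + J**2 + 14*J)
F(-4)**2 = (-112/9 + (-4)**2 + 14*(-4))**2 = (-112/9 + 16 - 56)**2 = (-472/9)**2 = 222784/81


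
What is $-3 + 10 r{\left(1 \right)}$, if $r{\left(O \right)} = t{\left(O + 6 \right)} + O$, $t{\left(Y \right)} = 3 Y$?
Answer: $217$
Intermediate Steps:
$r{\left(O \right)} = 18 + 4 O$ ($r{\left(O \right)} = 3 \left(O + 6\right) + O = 3 \left(6 + O\right) + O = \left(18 + 3 O\right) + O = 18 + 4 O$)
$-3 + 10 r{\left(1 \right)} = -3 + 10 \left(18 + 4 \cdot 1\right) = -3 + 10 \left(18 + 4\right) = -3 + 10 \cdot 22 = -3 + 220 = 217$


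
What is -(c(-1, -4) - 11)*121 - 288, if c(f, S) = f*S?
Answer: 559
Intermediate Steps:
c(f, S) = S*f
-(c(-1, -4) - 11)*121 - 288 = -(-4*(-1) - 11)*121 - 288 = -(4 - 11)*121 - 288 = -1*(-7)*121 - 288 = 7*121 - 288 = 847 - 288 = 559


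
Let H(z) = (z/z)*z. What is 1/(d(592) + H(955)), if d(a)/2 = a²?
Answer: 1/701883 ≈ 1.4247e-6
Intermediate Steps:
H(z) = z (H(z) = 1*z = z)
d(a) = 2*a²
1/(d(592) + H(955)) = 1/(2*592² + 955) = 1/(2*350464 + 955) = 1/(700928 + 955) = 1/701883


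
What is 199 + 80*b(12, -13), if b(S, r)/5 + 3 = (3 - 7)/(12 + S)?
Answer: -3203/3 ≈ -1067.7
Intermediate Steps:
b(S, r) = -15 - 20/(12 + S) (b(S, r) = -15 + 5*((3 - 7)/(12 + S)) = -15 + 5*(-4/(12 + S)) = -15 - 20/(12 + S))
199 + 80*b(12, -13) = 199 + 80*(5*(-40 - 3*12)/(12 + 12)) = 199 + 80*(5*(-40 - 36)/24) = 199 + 80*(5*(1/24)*(-76)) = 199 + 80*(-95/6) = 199 - 3800/3 = -3203/3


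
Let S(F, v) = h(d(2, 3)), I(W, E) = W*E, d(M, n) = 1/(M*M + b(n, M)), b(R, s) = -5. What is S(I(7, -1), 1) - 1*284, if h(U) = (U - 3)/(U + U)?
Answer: -282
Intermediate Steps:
d(M, n) = 1/(-5 + M**2) (d(M, n) = 1/(M*M - 5) = 1/(M**2 - 5) = 1/(-5 + M**2))
h(U) = (-3 + U)/(2*U) (h(U) = (-3 + U)/((2*U)) = (-3 + U)*(1/(2*U)) = (-3 + U)/(2*U))
I(W, E) = E*W
S(F, v) = 2 (S(F, v) = (-3 + 1/(-5 + 2**2))/(2*(1/(-5 + 2**2))) = (-3 + 1/(-5 + 4))/(2*(1/(-5 + 4))) = (-3 + 1/(-1))/(2*(1/(-1))) = (1/2)*(-3 - 1)/(-1) = (1/2)*(-1)*(-4) = 2)
S(I(7, -1), 1) - 1*284 = 2 - 1*284 = 2 - 284 = -282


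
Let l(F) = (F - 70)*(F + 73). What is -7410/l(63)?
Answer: 3705/476 ≈ 7.7836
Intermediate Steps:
l(F) = (-70 + F)*(73 + F)
-7410/l(63) = -7410/(-5110 + 63² + 3*63) = -7410/(-5110 + 3969 + 189) = -7410/(-952) = -7410*(-1/952) = 3705/476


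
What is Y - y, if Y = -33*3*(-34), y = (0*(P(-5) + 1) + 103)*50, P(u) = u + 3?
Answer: -1784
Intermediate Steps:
P(u) = 3 + u
y = 5150 (y = (0*((3 - 5) + 1) + 103)*50 = (0*(-2 + 1) + 103)*50 = (0*(-1) + 103)*50 = (0 + 103)*50 = 103*50 = 5150)
Y = 3366 (Y = -99*(-34) = 3366)
Y - y = 3366 - 1*5150 = 3366 - 5150 = -1784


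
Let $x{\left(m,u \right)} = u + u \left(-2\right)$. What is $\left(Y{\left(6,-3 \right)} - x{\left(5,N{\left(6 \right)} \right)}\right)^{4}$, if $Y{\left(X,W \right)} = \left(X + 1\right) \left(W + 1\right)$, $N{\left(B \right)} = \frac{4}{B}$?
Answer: $\frac{2560000}{81} \approx 31605.0$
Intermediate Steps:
$Y{\left(X,W \right)} = \left(1 + W\right) \left(1 + X\right)$ ($Y{\left(X,W \right)} = \left(1 + X\right) \left(1 + W\right) = \left(1 + W\right) \left(1 + X\right)$)
$x{\left(m,u \right)} = - u$ ($x{\left(m,u \right)} = u - 2 u = - u$)
$\left(Y{\left(6,-3 \right)} - x{\left(5,N{\left(6 \right)} \right)}\right)^{4} = \left(\left(1 - 3 + 6 - 18\right) - - \frac{4}{6}\right)^{4} = \left(-14 - \left(-1\right) \frac{2}{3}\right)^{4} = \left(-14 - - \frac{2}{3}\right)^{4} = \left(-14 + \frac{2}{3}\right)^{4} = \left(- \frac{40}{3}\right)^{4} = \frac{2560000}{81}$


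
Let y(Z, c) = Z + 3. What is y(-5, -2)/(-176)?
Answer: 1/88 ≈ 0.011364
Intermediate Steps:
y(Z, c) = 3 + Z
y(-5, -2)/(-176) = (3 - 5)/(-176) = -2*(-1/176) = 1/88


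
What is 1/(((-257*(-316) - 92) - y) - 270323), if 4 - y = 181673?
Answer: -1/7534 ≈ -0.00013273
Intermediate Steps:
y = -181669 (y = 4 - 1*181673 = 4 - 181673 = -181669)
1/(((-257*(-316) - 92) - y) - 270323) = 1/(((-257*(-316) - 92) - 1*(-181669)) - 270323) = 1/(((81212 - 92) + 181669) - 270323) = 1/((81120 + 181669) - 270323) = 1/(262789 - 270323) = 1/(-7534) = -1/7534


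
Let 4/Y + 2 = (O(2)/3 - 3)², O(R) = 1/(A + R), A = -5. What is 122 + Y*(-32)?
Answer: 32758/311 ≈ 105.33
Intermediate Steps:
O(R) = 1/(-5 + R)
Y = 162/311 (Y = 4/(-2 + (1/((-5 + 2)*3) - 3)²) = 4/(-2 + ((⅓)/(-3) - 3)²) = 4/(-2 + (-⅓*⅓ - 3)²) = 4/(-2 + (-⅑ - 3)²) = 4/(-2 + (-28/9)²) = 4/(-2 + 784/81) = 4/(622/81) = 4*(81/622) = 162/311 ≈ 0.52090)
122 + Y*(-32) = 122 + (162/311)*(-32) = 122 - 5184/311 = 32758/311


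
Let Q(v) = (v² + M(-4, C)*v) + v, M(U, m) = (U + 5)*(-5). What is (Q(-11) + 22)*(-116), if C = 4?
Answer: -21692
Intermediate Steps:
M(U, m) = -25 - 5*U (M(U, m) = (5 + U)*(-5) = -25 - 5*U)
Q(v) = v² - 4*v (Q(v) = (v² + (-25 - 5*(-4))*v) + v = (v² + (-25 + 20)*v) + v = (v² - 5*v) + v = v² - 4*v)
(Q(-11) + 22)*(-116) = (-11*(-4 - 11) + 22)*(-116) = (-11*(-15) + 22)*(-116) = (165 + 22)*(-116) = 187*(-116) = -21692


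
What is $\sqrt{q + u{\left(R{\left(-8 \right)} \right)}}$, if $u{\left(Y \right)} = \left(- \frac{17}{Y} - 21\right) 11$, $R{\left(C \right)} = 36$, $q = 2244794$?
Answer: $\frac{\sqrt{80804081}}{6} \approx 1498.2$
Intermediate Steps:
$u{\left(Y \right)} = -231 - \frac{187}{Y}$ ($u{\left(Y \right)} = \left(-21 - \frac{17}{Y}\right) 11 = -231 - \frac{187}{Y}$)
$\sqrt{q + u{\left(R{\left(-8 \right)} \right)}} = \sqrt{2244794 - \left(231 + \frac{187}{36}\right)} = \sqrt{2244794 - \frac{8503}{36}} = \sqrt{\frac{80804081}{36}} = \frac{\sqrt{80804081}}{6}$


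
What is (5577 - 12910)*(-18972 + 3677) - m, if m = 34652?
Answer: 112123583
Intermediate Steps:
(5577 - 12910)*(-18972 + 3677) - m = (5577 - 12910)*(-18972 + 3677) - 1*34652 = -7333*(-15295) - 34652 = 112158235 - 34652 = 112123583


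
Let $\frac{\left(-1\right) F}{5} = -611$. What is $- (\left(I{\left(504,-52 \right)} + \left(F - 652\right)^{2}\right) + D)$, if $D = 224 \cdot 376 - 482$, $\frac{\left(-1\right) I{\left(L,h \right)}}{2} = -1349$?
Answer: $-5860849$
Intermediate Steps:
$F = 3055$ ($F = \left(-5\right) \left(-611\right) = 3055$)
$I{\left(L,h \right)} = 2698$ ($I{\left(L,h \right)} = \left(-2\right) \left(-1349\right) = 2698$)
$D = 83742$ ($D = 84224 - 482 = 83742$)
$- (\left(I{\left(504,-52 \right)} + \left(F - 652\right)^{2}\right) + D) = - (\left(2698 + \left(3055 - 652\right)^{2}\right) + 83742) = - (\left(2698 + 2403^{2}\right) + 83742) = - (\left(2698 + 5774409\right) + 83742) = - (5777107 + 83742) = \left(-1\right) 5860849 = -5860849$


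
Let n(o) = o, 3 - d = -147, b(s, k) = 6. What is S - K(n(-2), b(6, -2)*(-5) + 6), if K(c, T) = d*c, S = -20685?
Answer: -20385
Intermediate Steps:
d = 150 (d = 3 - 1*(-147) = 3 + 147 = 150)
K(c, T) = 150*c
S - K(n(-2), b(6, -2)*(-5) + 6) = -20685 - 150*(-2) = -20685 - 1*(-300) = -20685 + 300 = -20385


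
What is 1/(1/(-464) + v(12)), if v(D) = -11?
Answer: -464/5105 ≈ -0.090891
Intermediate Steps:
1/(1/(-464) + v(12)) = 1/(1/(-464) - 11) = 1/(-1/464 - 11) = 1/(-5105/464) = -464/5105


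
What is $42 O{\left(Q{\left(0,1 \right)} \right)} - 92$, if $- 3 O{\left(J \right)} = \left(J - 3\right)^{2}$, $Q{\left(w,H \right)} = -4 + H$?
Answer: $-596$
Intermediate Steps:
$O{\left(J \right)} = - \frac{\left(-3 + J\right)^{2}}{3}$ ($O{\left(J \right)} = - \frac{\left(J - 3\right)^{2}}{3} = - \frac{\left(-3 + J\right)^{2}}{3}$)
$42 O{\left(Q{\left(0,1 \right)} \right)} - 92 = 42 \left(- \frac{\left(-3 + \left(-4 + 1\right)\right)^{2}}{3}\right) - 92 = 42 \left(- \frac{\left(-3 - 3\right)^{2}}{3}\right) - 92 = 42 \left(- \frac{\left(-6\right)^{2}}{3}\right) - 92 = 42 \left(\left(- \frac{1}{3}\right) 36\right) - 92 = 42 \left(-12\right) - 92 = -504 - 92 = -596$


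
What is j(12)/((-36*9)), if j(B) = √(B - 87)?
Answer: -5*I*√3/324 ≈ -0.026729*I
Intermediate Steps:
j(B) = √(-87 + B)
j(12)/((-36*9)) = √(-87 + 12)/((-36*9)) = √(-75)/(-324) = (5*I*√3)*(-1/324) = -5*I*√3/324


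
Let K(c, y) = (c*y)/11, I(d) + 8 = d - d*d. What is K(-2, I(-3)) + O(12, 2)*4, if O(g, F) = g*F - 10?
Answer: 656/11 ≈ 59.636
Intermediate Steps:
I(d) = -8 + d - d² (I(d) = -8 + (d - d*d) = -8 + (d - d²) = -8 + d - d²)
K(c, y) = c*y/11 (K(c, y) = (c*y)*(1/11) = c*y/11)
O(g, F) = -10 + F*g (O(g, F) = F*g - 10 = -10 + F*g)
K(-2, I(-3)) + O(12, 2)*4 = (1/11)*(-2)*(-8 - 3 - 1*(-3)²) + (-10 + 2*12)*4 = (1/11)*(-2)*(-8 - 3 - 1*9) + (-10 + 24)*4 = (1/11)*(-2)*(-8 - 3 - 9) + 14*4 = (1/11)*(-2)*(-20) + 56 = 40/11 + 56 = 656/11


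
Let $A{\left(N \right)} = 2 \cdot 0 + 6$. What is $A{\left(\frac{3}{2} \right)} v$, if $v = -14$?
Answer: $-84$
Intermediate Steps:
$A{\left(N \right)} = 6$ ($A{\left(N \right)} = 0 + 6 = 6$)
$A{\left(\frac{3}{2} \right)} v = 6 \left(-14\right) = -84$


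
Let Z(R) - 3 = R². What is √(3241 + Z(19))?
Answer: √3605 ≈ 60.042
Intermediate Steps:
Z(R) = 3 + R²
√(3241 + Z(19)) = √(3241 + (3 + 19²)) = √(3241 + (3 + 361)) = √(3241 + 364) = √3605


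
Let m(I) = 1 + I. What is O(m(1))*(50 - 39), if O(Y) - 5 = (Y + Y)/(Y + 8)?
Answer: 297/5 ≈ 59.400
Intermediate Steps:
O(Y) = 5 + 2*Y/(8 + Y) (O(Y) = 5 + (Y + Y)/(Y + 8) = 5 + (2*Y)/(8 + Y) = 5 + 2*Y/(8 + Y))
O(m(1))*(50 - 39) = ((40 + 7*(1 + 1))/(8 + (1 + 1)))*(50 - 39) = ((40 + 7*2)/(8 + 2))*11 = ((40 + 14)/10)*11 = ((⅒)*54)*11 = (27/5)*11 = 297/5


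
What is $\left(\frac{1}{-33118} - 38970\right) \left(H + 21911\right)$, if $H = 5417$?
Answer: $- \frac{17634874011104}{16559} \approx -1.065 \cdot 10^{9}$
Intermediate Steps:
$\left(\frac{1}{-33118} - 38970\right) \left(H + 21911\right) = \left(\frac{1}{-33118} - 38970\right) \left(5417 + 21911\right) = \left(- \frac{1}{33118} - 38970\right) 27328 = \left(- \frac{1290608461}{33118}\right) 27328 = - \frac{17634874011104}{16559}$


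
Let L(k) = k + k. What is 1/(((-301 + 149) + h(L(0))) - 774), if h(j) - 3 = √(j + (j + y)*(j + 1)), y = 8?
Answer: -923/851921 - 2*√2/851921 ≈ -0.0010868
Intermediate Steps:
L(k) = 2*k
h(j) = 3 + √(j + (1 + j)*(8 + j)) (h(j) = 3 + √(j + (j + 8)*(j + 1)) = 3 + √(j + (8 + j)*(1 + j)) = 3 + √(j + (1 + j)*(8 + j)))
1/(((-301 + 149) + h(L(0))) - 774) = 1/(((-301 + 149) + (3 + √(8 + (2*0)² + 10*(2*0)))) - 774) = 1/((-152 + (3 + √(8 + 0² + 10*0))) - 774) = 1/((-152 + (3 + √(8 + 0 + 0))) - 774) = 1/((-152 + (3 + √8)) - 774) = 1/((-152 + (3 + 2*√2)) - 774) = 1/((-149 + 2*√2) - 774) = 1/(-923 + 2*√2)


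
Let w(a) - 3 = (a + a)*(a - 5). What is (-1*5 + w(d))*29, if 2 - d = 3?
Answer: 290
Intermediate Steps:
d = -1 (d = 2 - 1*3 = 2 - 3 = -1)
w(a) = 3 + 2*a*(-5 + a) (w(a) = 3 + (a + a)*(a - 5) = 3 + (2*a)*(-5 + a) = 3 + 2*a*(-5 + a))
(-1*5 + w(d))*29 = (-1*5 + (3 - 10*(-1) + 2*(-1)²))*29 = (-5 + (3 + 10 + 2*1))*29 = (-5 + (3 + 10 + 2))*29 = (-5 + 15)*29 = 10*29 = 290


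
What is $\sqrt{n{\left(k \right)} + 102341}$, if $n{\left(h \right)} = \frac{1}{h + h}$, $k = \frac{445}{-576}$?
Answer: $\frac{\sqrt{20265948365}}{445} \approx 319.91$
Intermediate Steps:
$k = - \frac{445}{576}$ ($k = 445 \left(- \frac{1}{576}\right) = - \frac{445}{576} \approx -0.77257$)
$n{\left(h \right)} = \frac{1}{2 h}$
$\sqrt{n{\left(k \right)} + 102341} = \sqrt{\frac{1}{2 \left(- \frac{445}{576}\right)} + 102341} = \sqrt{\frac{1}{2} \left(- \frac{576}{445}\right) + 102341} = \sqrt{- \frac{288}{445} + 102341} = \sqrt{\frac{45541457}{445}} = \frac{\sqrt{20265948365}}{445}$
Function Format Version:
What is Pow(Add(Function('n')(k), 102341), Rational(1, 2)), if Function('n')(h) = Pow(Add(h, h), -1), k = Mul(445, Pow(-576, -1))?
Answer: Mul(Rational(1, 445), Pow(20265948365, Rational(1, 2))) ≈ 319.91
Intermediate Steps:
k = Rational(-445, 576) (k = Mul(445, Rational(-1, 576)) = Rational(-445, 576) ≈ -0.77257)
Function('n')(h) = Mul(Rational(1, 2), Pow(h, -1)) (Function('n')(h) = Pow(Mul(2, h), -1) = Mul(Rational(1, 2), Pow(h, -1)))
Pow(Add(Function('n')(k), 102341), Rational(1, 2)) = Pow(Add(Mul(Rational(1, 2), Pow(Rational(-445, 576), -1)), 102341), Rational(1, 2)) = Pow(Add(Mul(Rational(1, 2), Rational(-576, 445)), 102341), Rational(1, 2)) = Pow(Add(Rational(-288, 445), 102341), Rational(1, 2)) = Pow(Rational(45541457, 445), Rational(1, 2)) = Mul(Rational(1, 445), Pow(20265948365, Rational(1, 2)))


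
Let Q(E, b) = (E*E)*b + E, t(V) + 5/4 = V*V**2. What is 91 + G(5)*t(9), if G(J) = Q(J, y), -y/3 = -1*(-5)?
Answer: -538353/2 ≈ -2.6918e+5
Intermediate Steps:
y = -15 (y = -(-3)*(-5) = -3*5 = -15)
t(V) = -5/4 + V**3 (t(V) = -5/4 + V*V**2 = -5/4 + V**3)
Q(E, b) = E + b*E**2 (Q(E, b) = E**2*b + E = b*E**2 + E = E + b*E**2)
G(J) = J*(1 - 15*J) (G(J) = J*(1 + J*(-15)) = J*(1 - 15*J))
91 + G(5)*t(9) = 91 + (5*(1 - 15*5))*(-5/4 + 9**3) = 91 + (5*(1 - 75))*(-5/4 + 729) = 91 + (5*(-74))*(2911/4) = 91 - 370*2911/4 = 91 - 538535/2 = -538353/2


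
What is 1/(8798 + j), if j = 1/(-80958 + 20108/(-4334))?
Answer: 15949640/140324932523 ≈ 0.00011366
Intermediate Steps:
j = -197/15949640 (j = 1/(-80958 + 20108*(-1/4334)) = 1/(-80958 - 914/197) = 1/(-15949640/197) = -197/15949640 ≈ -1.2351e-5)
1/(8798 + j) = 1/(8798 - 197/15949640) = 1/(140324932523/15949640) = 15949640/140324932523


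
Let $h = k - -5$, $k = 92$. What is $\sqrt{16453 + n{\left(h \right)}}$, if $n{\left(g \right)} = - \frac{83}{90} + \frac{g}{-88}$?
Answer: $\frac{\sqrt{7166044930}}{660} \approx 128.26$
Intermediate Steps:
$h = 97$ ($h = 92 - -5 = 92 + 5 = 97$)
$n{\left(g \right)} = - \frac{83}{90} - \frac{g}{88}$ ($n{\left(g \right)} = \left(-83\right) \frac{1}{90} + g \left(- \frac{1}{88}\right) = - \frac{83}{90} - \frac{g}{88}$)
$\sqrt{16453 + n{\left(h \right)}} = \sqrt{16453 - \frac{8017}{3960}} = \sqrt{\frac{65145863}{3960}} = \frac{\sqrt{7166044930}}{660}$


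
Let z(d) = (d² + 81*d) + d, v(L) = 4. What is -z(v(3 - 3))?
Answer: -344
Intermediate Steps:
z(d) = d² + 82*d
-z(v(3 - 3)) = -4*(82 + 4) = -4*86 = -1*344 = -344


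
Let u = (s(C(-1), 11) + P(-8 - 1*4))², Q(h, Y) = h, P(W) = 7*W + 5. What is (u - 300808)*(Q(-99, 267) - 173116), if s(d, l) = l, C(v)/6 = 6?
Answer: 51303511560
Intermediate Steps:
C(v) = 36 (C(v) = 6*6 = 36)
P(W) = 5 + 7*W
u = 4624 (u = (11 + (5 + 7*(-8 - 1*4)))² = (11 + (5 + 7*(-8 - 4)))² = (11 + (5 + 7*(-12)))² = (11 + (5 - 84))² = (11 - 79)² = (-68)² = 4624)
(u - 300808)*(Q(-99, 267) - 173116) = (4624 - 300808)*(-99 - 173116) = -296184*(-173215) = 51303511560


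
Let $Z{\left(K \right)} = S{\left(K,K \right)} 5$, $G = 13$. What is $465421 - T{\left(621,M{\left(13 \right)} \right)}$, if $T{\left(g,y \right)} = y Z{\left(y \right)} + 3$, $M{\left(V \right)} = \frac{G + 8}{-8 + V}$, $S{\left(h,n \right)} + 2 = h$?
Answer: $\frac{2326859}{5} \approx 4.6537 \cdot 10^{5}$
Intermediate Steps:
$S{\left(h,n \right)} = -2 + h$
$Z{\left(K \right)} = -10 + 5 K$ ($Z{\left(K \right)} = \left(-2 + K\right) 5 = -10 + 5 K$)
$M{\left(V \right)} = \frac{21}{-8 + V}$ ($M{\left(V \right)} = \frac{13 + 8}{-8 + V} = \frac{21}{-8 + V}$)
$T{\left(g,y \right)} = 3 + y \left(-10 + 5 y\right)$ ($T{\left(g,y \right)} = y \left(-10 + 5 y\right) + 3 = 3 + y \left(-10 + 5 y\right)$)
$465421 - T{\left(621,M{\left(13 \right)} \right)} = 465421 - \left(3 + 5 \frac{21}{-8 + 13} \left(-2 + \frac{21}{-8 + 13}\right)\right) = 465421 - \left(3 + 5 \cdot \frac{21}{5} \left(-2 + \frac{21}{5}\right)\right) = 465421 - \left(3 + 5 \cdot \frac{21}{5} \cdot \frac{11}{5}\right) = 465421 - \left(3 + \frac{231}{5}\right) = 465421 - \frac{246}{5} = \frac{2326859}{5}$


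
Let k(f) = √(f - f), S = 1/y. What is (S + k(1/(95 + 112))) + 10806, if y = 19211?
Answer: 207594067/19211 ≈ 10806.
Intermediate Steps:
S = 1/19211 ≈ 5.2053e-5
k(f) = 0 (k(f) = √0 = 0)
(S + k(1/(95 + 112))) + 10806 = (1/19211 + 0) + 10806 = 1/19211 + 10806 = 207594067/19211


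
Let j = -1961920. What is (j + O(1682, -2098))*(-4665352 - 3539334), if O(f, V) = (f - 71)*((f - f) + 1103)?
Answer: 1517760249082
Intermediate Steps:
O(f, V) = -78313 + 1103*f (O(f, V) = (-71 + f)*(0 + 1103) = (-71 + f)*1103 = -78313 + 1103*f)
(j + O(1682, -2098))*(-4665352 - 3539334) = (-1961920 + (-78313 + 1103*1682))*(-4665352 - 3539334) = (-1961920 + (-78313 + 1855246))*(-8204686) = (-1961920 + 1776933)*(-8204686) = -184987*(-8204686) = 1517760249082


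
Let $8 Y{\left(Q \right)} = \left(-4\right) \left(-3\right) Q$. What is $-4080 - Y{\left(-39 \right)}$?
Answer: $- \frac{8043}{2} \approx -4021.5$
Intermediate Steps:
$Y{\left(Q \right)} = \frac{3 Q}{2}$ ($Y{\left(Q \right)} = \frac{\left(-4\right) \left(-3\right) Q}{8} = \frac{12 Q}{8} = \frac{3 Q}{2}$)
$-4080 - Y{\left(-39 \right)} = -4080 - \frac{3}{2} \left(-39\right) = -4080 - - \frac{117}{2} = -4080 + \frac{117}{2} = - \frac{8043}{2}$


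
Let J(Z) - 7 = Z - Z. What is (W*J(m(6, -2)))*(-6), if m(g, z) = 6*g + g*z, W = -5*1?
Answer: 210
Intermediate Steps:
W = -5
J(Z) = 7 (J(Z) = 7 + (Z - Z) = 7 + 0 = 7)
(W*J(m(6, -2)))*(-6) = -5*7*(-6) = -35*(-6) = 210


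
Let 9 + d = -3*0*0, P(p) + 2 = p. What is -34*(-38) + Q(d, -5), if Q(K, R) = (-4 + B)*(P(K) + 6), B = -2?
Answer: 1322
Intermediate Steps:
P(p) = -2 + p
d = -9 (d = -9 - 3*0*0 = -9 + 0*0 = -9 + 0 = -9)
Q(K, R) = -24 - 6*K (Q(K, R) = (-4 - 2)*((-2 + K) + 6) = -6*(4 + K) = -24 - 6*K)
-34*(-38) + Q(d, -5) = -34*(-38) + (-24 - 6*(-9)) = 1292 + (-24 + 54) = 1292 + 30 = 1322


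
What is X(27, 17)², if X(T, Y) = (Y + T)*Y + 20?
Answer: 589824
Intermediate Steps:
X(T, Y) = 20 + Y*(T + Y) (X(T, Y) = (T + Y)*Y + 20 = Y*(T + Y) + 20 = 20 + Y*(T + Y))
X(27, 17)² = (20 + 17² + 27*17)² = (20 + 289 + 459)² = 768² = 589824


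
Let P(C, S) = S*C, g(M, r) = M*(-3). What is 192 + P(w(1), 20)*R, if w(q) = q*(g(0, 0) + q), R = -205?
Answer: -3908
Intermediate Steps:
g(M, r) = -3*M
w(q) = q**2 (w(q) = q*(-3*0 + q) = q*(0 + q) = q*q = q**2)
P(C, S) = C*S
192 + P(w(1), 20)*R = 192 + (1**2*20)*(-205) = 192 + (1*20)*(-205) = 192 + 20*(-205) = 192 - 4100 = -3908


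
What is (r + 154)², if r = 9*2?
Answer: 29584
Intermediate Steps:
r = 18
(r + 154)² = (18 + 154)² = 172² = 29584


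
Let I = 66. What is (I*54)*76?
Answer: 270864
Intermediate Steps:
(I*54)*76 = (66*54)*76 = 3564*76 = 270864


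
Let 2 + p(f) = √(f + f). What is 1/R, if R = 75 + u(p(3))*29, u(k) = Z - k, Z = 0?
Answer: 133/12643 + 29*√6/12643 ≈ 0.016138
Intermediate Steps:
p(f) = -2 + √2*√f (p(f) = -2 + √(f + f) = -2 + √(2*f) = -2 + √2*√f)
u(k) = -k (u(k) = 0 - k = -k)
R = 133 - 29*√6 (R = 75 - (-2 + √2*√3)*29 = 75 - (-2 + √6)*29 = 75 + (2 - √6)*29 = 75 + (58 - 29*√6) = 133 - 29*√6 ≈ 61.965)
1/R = 1/(133 - 29*√6)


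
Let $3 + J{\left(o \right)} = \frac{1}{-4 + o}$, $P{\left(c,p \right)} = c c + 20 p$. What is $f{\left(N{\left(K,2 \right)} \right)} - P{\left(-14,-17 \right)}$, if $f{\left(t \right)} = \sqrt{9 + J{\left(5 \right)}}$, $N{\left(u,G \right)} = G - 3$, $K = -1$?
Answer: $144 + \sqrt{7} \approx 146.65$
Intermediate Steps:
$N{\left(u,G \right)} = -3 + G$ ($N{\left(u,G \right)} = G - 3 = -3 + G$)
$P{\left(c,p \right)} = c^{2} + 20 p$
$J{\left(o \right)} = -3 + \frac{1}{-4 + o}$
$f{\left(t \right)} = \sqrt{7}$ ($f{\left(t \right)} = \sqrt{9 + \frac{13 - 15}{-4 + 5}} = \sqrt{9 + \frac{13 - 15}{1}} = \sqrt{9 + 1 \left(-2\right)} = \sqrt{9 - 2} = \sqrt{7}$)
$f{\left(N{\left(K,2 \right)} \right)} - P{\left(-14,-17 \right)} = \sqrt{7} - \left(\left(-14\right)^{2} + 20 \left(-17\right)\right) = \sqrt{7} - \left(196 - 340\right) = \sqrt{7} - -144 = \sqrt{7} + 144 = 144 + \sqrt{7}$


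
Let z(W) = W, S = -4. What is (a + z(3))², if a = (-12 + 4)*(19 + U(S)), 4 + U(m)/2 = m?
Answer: 441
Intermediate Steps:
U(m) = -8 + 2*m
a = -24 (a = (-12 + 4)*(19 + (-8 + 2*(-4))) = -8*(19 + (-8 - 8)) = -8*(19 - 16) = -8*3 = -24)
(a + z(3))² = (-24 + 3)² = (-21)² = 441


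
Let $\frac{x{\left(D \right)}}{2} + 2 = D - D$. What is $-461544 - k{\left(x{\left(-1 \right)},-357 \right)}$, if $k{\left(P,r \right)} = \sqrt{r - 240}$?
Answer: $-461544 - i \sqrt{597} \approx -4.6154 \cdot 10^{5} - 24.434 i$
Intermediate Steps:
$x{\left(D \right)} = -4$ ($x{\left(D \right)} = -4 + 2 \left(D - D\right) = -4 + 2 \cdot 0 = -4 + 0 = -4$)
$k{\left(P,r \right)} = \sqrt{-240 + r}$
$-461544 - k{\left(x{\left(-1 \right)},-357 \right)} = -461544 - \sqrt{-240 - 357} = -461544 - \sqrt{-597} = -461544 - i \sqrt{597}$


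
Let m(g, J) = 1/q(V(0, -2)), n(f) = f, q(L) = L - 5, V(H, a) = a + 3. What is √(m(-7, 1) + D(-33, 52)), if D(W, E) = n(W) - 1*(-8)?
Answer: I*√101/2 ≈ 5.0249*I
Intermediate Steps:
V(H, a) = 3 + a
q(L) = -5 + L
m(g, J) = -¼ (m(g, J) = 1/(-5 + (3 - 2)) = 1/(-5 + 1) = 1/(-4) = -¼)
D(W, E) = 8 + W (D(W, E) = W - 1*(-8) = W + 8 = 8 + W)
√(m(-7, 1) + D(-33, 52)) = √(-¼ + (8 - 33)) = √(-¼ - 25) = √(-101/4) = I*√101/2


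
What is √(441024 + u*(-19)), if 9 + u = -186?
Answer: √444729 ≈ 666.88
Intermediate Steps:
u = -195 (u = -9 - 186 = -195)
√(441024 + u*(-19)) = √(441024 - 195*(-19)) = √(441024 + 3705) = √444729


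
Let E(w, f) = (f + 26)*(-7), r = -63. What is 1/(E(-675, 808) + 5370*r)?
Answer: -1/344148 ≈ -2.9057e-6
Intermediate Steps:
E(w, f) = -182 - 7*f (E(w, f) = (26 + f)*(-7) = -182 - 7*f)
1/(E(-675, 808) + 5370*r) = 1/((-182 - 7*808) + 5370*(-63)) = 1/((-182 - 5656) - 338310) = 1/(-5838 - 338310) = 1/(-344148) = -1/344148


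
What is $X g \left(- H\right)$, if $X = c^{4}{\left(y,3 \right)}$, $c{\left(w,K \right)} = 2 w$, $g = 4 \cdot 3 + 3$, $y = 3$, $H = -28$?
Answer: $544320$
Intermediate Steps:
$g = 15$ ($g = 12 + 3 = 15$)
$X = 1296$ ($X = \left(2 \cdot 3\right)^{4} = 6^{4} = 1296$)
$X g \left(- H\right) = 1296 \cdot 15 \left(\left(-1\right) \left(-28\right)\right) = 19440 \cdot 28 = 544320$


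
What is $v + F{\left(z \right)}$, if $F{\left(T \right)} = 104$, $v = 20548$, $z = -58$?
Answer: $20652$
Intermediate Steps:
$v + F{\left(z \right)} = 20548 + 104 = 20652$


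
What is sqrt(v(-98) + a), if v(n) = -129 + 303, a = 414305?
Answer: sqrt(414479) ≈ 643.80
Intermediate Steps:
v(n) = 174
sqrt(v(-98) + a) = sqrt(174 + 414305) = sqrt(414479)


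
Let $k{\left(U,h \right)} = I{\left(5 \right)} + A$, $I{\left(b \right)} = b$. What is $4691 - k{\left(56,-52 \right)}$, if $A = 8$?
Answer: $4678$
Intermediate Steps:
$k{\left(U,h \right)} = 13$ ($k{\left(U,h \right)} = 5 + 8 = 13$)
$4691 - k{\left(56,-52 \right)} = 4691 - 13 = 4678$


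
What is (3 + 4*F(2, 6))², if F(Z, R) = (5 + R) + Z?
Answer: 3025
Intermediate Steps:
F(Z, R) = 5 + R + Z
(3 + 4*F(2, 6))² = (3 + 4*(5 + 6 + 2))² = (3 + 4*13)² = (3 + 52)² = 55² = 3025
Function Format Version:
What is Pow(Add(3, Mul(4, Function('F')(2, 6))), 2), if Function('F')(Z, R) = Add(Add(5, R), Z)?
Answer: 3025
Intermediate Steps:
Function('F')(Z, R) = Add(5, R, Z)
Pow(Add(3, Mul(4, Function('F')(2, 6))), 2) = Pow(Add(3, Mul(4, Add(5, 6, 2))), 2) = Pow(Add(3, Mul(4, 13)), 2) = Pow(Add(3, 52), 2) = Pow(55, 2) = 3025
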